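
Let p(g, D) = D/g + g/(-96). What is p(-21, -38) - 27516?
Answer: -18489389/672 ≈ -27514.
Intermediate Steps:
p(g, D) = -g/96 + D/g (p(g, D) = D/g + g*(-1/96) = D/g - g/96 = -g/96 + D/g)
p(-21, -38) - 27516 = (-1/96*(-21) - 38/(-21)) - 27516 = (7/32 - 38*(-1/21)) - 27516 = (7/32 + 38/21) - 27516 = 1363/672 - 27516 = -18489389/672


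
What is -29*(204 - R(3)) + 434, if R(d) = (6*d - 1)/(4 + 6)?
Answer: -54327/10 ≈ -5432.7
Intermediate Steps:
R(d) = -⅒ + 3*d/5 (R(d) = (-1 + 6*d)/10 = (-1 + 6*d)*(⅒) = -⅒ + 3*d/5)
-29*(204 - R(3)) + 434 = -29*(204 - (-⅒ + (⅗)*3)) + 434 = -29*(204 - (-⅒ + 9/5)) + 434 = -29*(204 - 1*17/10) + 434 = -29*(204 - 17/10) + 434 = -29*2023/10 + 434 = -58667/10 + 434 = -54327/10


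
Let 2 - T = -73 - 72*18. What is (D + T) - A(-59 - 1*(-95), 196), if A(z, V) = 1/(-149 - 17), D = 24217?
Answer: 4247609/166 ≈ 25588.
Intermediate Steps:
T = 1371 (T = 2 - (-73 - 72*18) = 2 - (-73 - 1296) = 2 - 1*(-1369) = 2 + 1369 = 1371)
A(z, V) = -1/166 (A(z, V) = 1/(-166) = -1/166)
(D + T) - A(-59 - 1*(-95), 196) = (24217 + 1371) - 1*(-1/166) = 25588 + 1/166 = 4247609/166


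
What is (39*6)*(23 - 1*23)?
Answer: 0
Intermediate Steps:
(39*6)*(23 - 1*23) = 234*(23 - 23) = 234*0 = 0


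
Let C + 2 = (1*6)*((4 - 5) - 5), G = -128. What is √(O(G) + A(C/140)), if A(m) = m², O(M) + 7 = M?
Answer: I*√661139/70 ≈ 11.616*I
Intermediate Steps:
O(M) = -7 + M
C = -38 (C = -2 + (1*6)*((4 - 5) - 5) = -2 + 6*(-1 - 5) = -2 + 6*(-6) = -2 - 36 = -38)
√(O(G) + A(C/140)) = √((-7 - 128) + (-38/140)²) = √(-135 + (-38*1/140)²) = √(-135 + (-19/70)²) = √(-135 + 361/4900) = √(-661139/4900) = I*√661139/70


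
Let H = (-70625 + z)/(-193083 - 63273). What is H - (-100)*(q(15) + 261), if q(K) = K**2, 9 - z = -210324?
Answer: 3114690473/64089 ≈ 48599.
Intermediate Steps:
z = 210333 (z = 9 - 1*(-210324) = 9 + 210324 = 210333)
H = -34927/64089 (H = (-70625 + 210333)/(-193083 - 63273) = 139708/(-256356) = 139708*(-1/256356) = -34927/64089 ≈ -0.54498)
H - (-100)*(q(15) + 261) = -34927/64089 - (-100)*(15**2 + 261) = -34927/64089 - (-100)*(225 + 261) = -34927/64089 - (-100)*486 = -34927/64089 - 1*(-48600) = -34927/64089 + 48600 = 3114690473/64089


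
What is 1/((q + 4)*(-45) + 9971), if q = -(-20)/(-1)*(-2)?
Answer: 1/7991 ≈ 0.00012514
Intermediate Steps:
q = 40 (q = -(-20)*(-1)*(-2) = -5*4*(-2) = -20*(-2) = 40)
1/((q + 4)*(-45) + 9971) = 1/((40 + 4)*(-45) + 9971) = 1/(44*(-45) + 9971) = 1/(-1980 + 9971) = 1/7991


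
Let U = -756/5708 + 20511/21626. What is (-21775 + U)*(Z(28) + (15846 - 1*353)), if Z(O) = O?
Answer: -948132588669637/2805482 ≈ -3.3796e+8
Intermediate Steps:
U = 25181883/30860302 (U = -756*1/5708 + 20511*(1/21626) = -189/1427 + 20511/21626 = 25181883/30860302 ≈ 0.81600)
(-21775 + U)*(Z(28) + (15846 - 1*353)) = (-21775 + 25181883/30860302)*(28 + (15846 - 1*353)) = -671957894167*(28 + (15846 - 353))/30860302 = -671957894167*(28 + 15493)/30860302 = -671957894167/30860302*15521 = -948132588669637/2805482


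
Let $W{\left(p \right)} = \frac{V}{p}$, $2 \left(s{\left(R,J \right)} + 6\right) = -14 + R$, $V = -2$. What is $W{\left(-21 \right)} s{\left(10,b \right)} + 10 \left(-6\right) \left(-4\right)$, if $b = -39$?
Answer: $\frac{5024}{21} \approx 239.24$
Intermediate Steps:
$s{\left(R,J \right)} = -13 + \frac{R}{2}$ ($s{\left(R,J \right)} = -6 + \frac{-14 + R}{2} = -6 + \left(-7 + \frac{R}{2}\right) = -13 + \frac{R}{2}$)
$W{\left(p \right)} = - \frac{2}{p}$
$W{\left(-21 \right)} s{\left(10,b \right)} + 10 \left(-6\right) \left(-4\right) = - \frac{2}{-21} \left(-13 + \frac{1}{2} \cdot 10\right) + 10 \left(-6\right) \left(-4\right) = \left(-2\right) \left(- \frac{1}{21}\right) \left(-13 + 5\right) - -240 = \frac{2}{21} \left(-8\right) + 240 = - \frac{16}{21} + 240 = \frac{5024}{21}$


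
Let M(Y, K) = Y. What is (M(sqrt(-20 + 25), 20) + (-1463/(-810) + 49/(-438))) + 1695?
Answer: 50162767/29565 + sqrt(5) ≈ 1698.9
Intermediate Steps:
(M(sqrt(-20 + 25), 20) + (-1463/(-810) + 49/(-438))) + 1695 = (sqrt(-20 + 25) + (-1463/(-810) + 49/(-438))) + 1695 = (sqrt(5) + (-1463*(-1/810) + 49*(-1/438))) + 1695 = (sqrt(5) + (1463/810 - 49/438)) + 1695 = (sqrt(5) + 50092/29565) + 1695 = (50092/29565 + sqrt(5)) + 1695 = 50162767/29565 + sqrt(5)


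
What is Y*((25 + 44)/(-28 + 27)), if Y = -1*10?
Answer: 690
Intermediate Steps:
Y = -10
Y*((25 + 44)/(-28 + 27)) = -10*(25 + 44)/(-28 + 27) = -690/(-1) = -690*(-1) = -10*(-69) = 690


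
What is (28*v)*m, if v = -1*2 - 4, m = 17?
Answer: -2856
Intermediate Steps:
v = -6 (v = -2 - 4 = -6)
(28*v)*m = (28*(-6))*17 = -168*17 = -2856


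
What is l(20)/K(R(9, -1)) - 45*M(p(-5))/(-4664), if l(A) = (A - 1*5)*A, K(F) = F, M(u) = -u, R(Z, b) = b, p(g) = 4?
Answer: -349845/1166 ≈ -300.04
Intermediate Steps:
l(A) = A*(-5 + A) (l(A) = (A - 5)*A = (-5 + A)*A = A*(-5 + A))
l(20)/K(R(9, -1)) - 45*M(p(-5))/(-4664) = (20*(-5 + 20))/(-1) - (-45)*4/(-4664) = (20*15)*(-1) - 45*(-4)*(-1/4664) = 300*(-1) + 180*(-1/4664) = -300 - 45/1166 = -349845/1166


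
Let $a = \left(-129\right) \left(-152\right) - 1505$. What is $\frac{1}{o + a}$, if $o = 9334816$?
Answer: $\frac{1}{9352919} \approx 1.0692 \cdot 10^{-7}$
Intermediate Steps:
$a = 18103$ ($a = 19608 - 1505 = 18103$)
$\frac{1}{o + a} = \frac{1}{9334816 + 18103} = \frac{1}{9352919}$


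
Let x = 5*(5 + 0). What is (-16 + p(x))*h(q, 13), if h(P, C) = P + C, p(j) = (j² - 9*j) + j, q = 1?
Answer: 5726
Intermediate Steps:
x = 25 (x = 5*5 = 25)
p(j) = j² - 8*j
h(P, C) = C + P
(-16 + p(x))*h(q, 13) = (-16 + 25*(-8 + 25))*(13 + 1) = (-16 + 25*17)*14 = (-16 + 425)*14 = 409*14 = 5726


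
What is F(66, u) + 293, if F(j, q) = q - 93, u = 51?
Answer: 251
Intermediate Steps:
F(j, q) = -93 + q
F(66, u) + 293 = (-93 + 51) + 293 = -42 + 293 = 251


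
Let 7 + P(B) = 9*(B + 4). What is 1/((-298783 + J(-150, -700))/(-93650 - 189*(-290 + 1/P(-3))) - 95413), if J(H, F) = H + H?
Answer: -77869/7429116731 ≈ -1.0482e-5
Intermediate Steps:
J(H, F) = 2*H
P(B) = 29 + 9*B (P(B) = -7 + 9*(B + 4) = -7 + 9*(4 + B) = -7 + (36 + 9*B) = 29 + 9*B)
1/((-298783 + J(-150, -700))/(-93650 - 189*(-290 + 1/P(-3))) - 95413) = 1/((-298783 + 2*(-150))/(-93650 - 189*(-290 + 1/(29 + 9*(-3)))) - 95413) = 1/((-298783 - 300)/(-93650 - 189*(-290 + 1/(29 - 27))) - 95413) = 1/(-299083/(-93650 - 189*(-290 + 1/2)) - 95413) = 1/(-299083/(-93650 - 189*(-579/2)) - 95413) = 1/(-299083/(-93650 + 109431/2) - 95413) = 1/(-299083/(-77869/2) - 95413) = 1/(-299083*(-2/77869) - 95413) = 1/(598166/77869 - 95413) = 1/(-7429116731/77869) = -77869/7429116731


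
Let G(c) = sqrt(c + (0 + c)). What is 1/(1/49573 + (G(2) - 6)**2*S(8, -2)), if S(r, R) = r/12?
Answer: 148719/1586339 ≈ 0.093750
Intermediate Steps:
G(c) = sqrt(2)*sqrt(c) (G(c) = sqrt(c + c) = sqrt(2*c) = sqrt(2)*sqrt(c))
S(r, R) = r/12 (S(r, R) = r*(1/12) = r/12)
1/(1/49573 + (G(2) - 6)**2*S(8, -2)) = 1/(1/49573 + (sqrt(2)*sqrt(2) - 6)**2*((1/12)*8)) = 1/(1/49573 + (2 - 6)**2*(2/3)) = 1/(1/49573 + (-4)**2*(2/3)) = 1/(1/49573 + 16*(2/3)) = 1/(1/49573 + 32/3) = 1/(1586339/148719) = 148719/1586339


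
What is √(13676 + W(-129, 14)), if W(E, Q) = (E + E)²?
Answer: 4*√5015 ≈ 283.27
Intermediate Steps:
W(E, Q) = 4*E² (W(E, Q) = (2*E)² = 4*E²)
√(13676 + W(-129, 14)) = √(13676 + 4*(-129)²) = √(13676 + 4*16641) = √(13676 + 66564) = √80240 = 4*√5015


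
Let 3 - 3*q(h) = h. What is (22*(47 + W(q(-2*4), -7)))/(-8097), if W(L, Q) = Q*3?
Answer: -572/8097 ≈ -0.070643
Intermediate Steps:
q(h) = 1 - h/3
W(L, Q) = 3*Q
(22*(47 + W(q(-2*4), -7)))/(-8097) = (22*(47 + 3*(-7)))/(-8097) = (22*(47 - 21))*(-1/8097) = (22*26)*(-1/8097) = 572*(-1/8097) = -572/8097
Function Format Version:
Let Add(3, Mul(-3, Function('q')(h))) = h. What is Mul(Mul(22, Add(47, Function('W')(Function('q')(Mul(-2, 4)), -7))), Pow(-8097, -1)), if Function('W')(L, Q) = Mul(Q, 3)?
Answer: Rational(-572, 8097) ≈ -0.070643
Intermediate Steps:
Function('q')(h) = Add(1, Mul(Rational(-1, 3), h))
Function('W')(L, Q) = Mul(3, Q)
Mul(Mul(22, Add(47, Function('W')(Function('q')(Mul(-2, 4)), -7))), Pow(-8097, -1)) = Mul(Mul(22, Add(47, Mul(3, -7))), Pow(-8097, -1)) = Mul(Mul(22, Add(47, -21)), Rational(-1, 8097)) = Mul(Mul(22, 26), Rational(-1, 8097)) = Mul(572, Rational(-1, 8097)) = Rational(-572, 8097)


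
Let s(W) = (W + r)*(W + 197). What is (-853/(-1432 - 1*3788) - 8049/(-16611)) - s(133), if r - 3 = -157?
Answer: 200317488521/28903140 ≈ 6930.6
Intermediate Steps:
r = -154 (r = 3 - 157 = -154)
s(W) = (-154 + W)*(197 + W) (s(W) = (W - 154)*(W + 197) = (-154 + W)*(197 + W))
(-853/(-1432 - 1*3788) - 8049/(-16611)) - s(133) = (-853/(-1432 - 1*3788) - 8049/(-16611)) - (-30338 + 133² + 43*133) = (-853/(-1432 - 3788) - 8049*(-1/16611)) - (-30338 + 17689 + 5719) = (-853/(-5220) + 2683/5537) - 1*(-6930) = (-853*(-1/5220) + 2683/5537) + 6930 = (853/5220 + 2683/5537) + 6930 = 18728321/28903140 + 6930 = 200317488521/28903140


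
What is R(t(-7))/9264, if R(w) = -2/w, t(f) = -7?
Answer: 1/32424 ≈ 3.0841e-5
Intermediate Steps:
R(t(-7))/9264 = -2/(-7)/9264 = -2*(-1/7)*(1/9264) = (2/7)*(1/9264) = 1/32424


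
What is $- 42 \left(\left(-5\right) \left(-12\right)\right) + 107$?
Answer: $-2413$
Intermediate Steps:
$- 42 \left(\left(-5\right) \left(-12\right)\right) + 107 = \left(-42\right) 60 + 107 = -2520 + 107 = -2413$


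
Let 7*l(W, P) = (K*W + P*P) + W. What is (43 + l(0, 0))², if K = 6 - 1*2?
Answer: 1849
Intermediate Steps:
K = 4 (K = 6 - 2 = 4)
l(W, P) = P²/7 + 5*W/7 (l(W, P) = ((4*W + P*P) + W)/7 = ((4*W + P²) + W)/7 = ((P² + 4*W) + W)/7 = (P² + 5*W)/7 = P²/7 + 5*W/7)
(43 + l(0, 0))² = (43 + ((⅐)*0² + (5/7)*0))² = (43 + ((⅐)*0 + 0))² = (43 + (0 + 0))² = (43 + 0)² = 43² = 1849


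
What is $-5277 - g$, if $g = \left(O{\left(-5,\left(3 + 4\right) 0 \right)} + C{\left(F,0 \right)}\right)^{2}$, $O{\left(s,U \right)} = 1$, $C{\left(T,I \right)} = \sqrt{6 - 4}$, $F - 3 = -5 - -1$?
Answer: $-5280 - 2 \sqrt{2} \approx -5282.8$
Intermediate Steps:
$F = -1$ ($F = 3 - 4 = -1$)
$C{\left(T,I \right)} = \sqrt{2}$
$g = \left(1 + \sqrt{2}\right)^{2} \approx 5.8284$
$-5277 - g = -5277 - \left(1 + \sqrt{2}\right)^{2}$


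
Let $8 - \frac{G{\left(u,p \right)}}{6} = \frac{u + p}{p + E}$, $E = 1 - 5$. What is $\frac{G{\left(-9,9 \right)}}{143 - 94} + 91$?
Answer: $\frac{4507}{49} \approx 91.98$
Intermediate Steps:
$E = -4$ ($E = 1 - 5 = -4$)
$G{\left(u,p \right)} = 48 - \frac{6 \left(p + u\right)}{-4 + p}$ ($G{\left(u,p \right)} = 48 - 6 \frac{u + p}{p - 4} = 48 - 6 \frac{p + u}{-4 + p} = 48 - \frac{6 \left(p + u\right)}{-4 + p}$)
$\frac{G{\left(-9,9 \right)}}{143 - 94} + 91 = \frac{6 \frac{1}{-4 + 9} \left(-32 - -9 + 7 \cdot 9\right)}{143 - 94} + 91 = \frac{6 \cdot \frac{1}{5} \left(-32 + 9 + 63\right)}{49} + 91 = \frac{6 \cdot \frac{1}{5} \cdot 40}{49} + 91 = \frac{1}{49} \cdot 48 + 91 = \frac{48}{49} + 91 = \frac{4507}{49}$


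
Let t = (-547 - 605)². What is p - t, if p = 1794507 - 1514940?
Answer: -1047537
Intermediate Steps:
p = 279567
t = 1327104 (t = (-1152)² = 1327104)
p - t = 279567 - 1*1327104 = 279567 - 1327104 = -1047537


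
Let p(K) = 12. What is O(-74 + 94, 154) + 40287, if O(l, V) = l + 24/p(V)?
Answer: 40309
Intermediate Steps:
O(l, V) = 2 + l (O(l, V) = l + 24/12 = l + 24*(1/12) = l + 2 = 2 + l)
O(-74 + 94, 154) + 40287 = (2 + (-74 + 94)) + 40287 = (2 + 20) + 40287 = 22 + 40287 = 40309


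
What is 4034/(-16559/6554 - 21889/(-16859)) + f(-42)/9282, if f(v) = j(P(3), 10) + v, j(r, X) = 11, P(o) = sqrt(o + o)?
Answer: -142665232787617/43435815150 ≈ -3284.5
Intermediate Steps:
P(o) = sqrt(2)*sqrt(o) (P(o) = sqrt(2*o) = sqrt(2)*sqrt(o))
f(v) = 11 + v
4034/(-16559/6554 - 21889/(-16859)) + f(-42)/9282 = 4034/(-16559/6554 - 21889/(-16859)) + (11 - 42)/9282 = 4034/(-16559*1/6554 - 21889*(-1/16859)) - 31*1/9282 = 4034/(-571/226 + 21889/16859) - 31/9282 = 4034/(-4679575/3810134) - 31/9282 = 4034*(-3810134/4679575) - 31/9282 = -15370080556/4679575 - 31/9282 = -142665232787617/43435815150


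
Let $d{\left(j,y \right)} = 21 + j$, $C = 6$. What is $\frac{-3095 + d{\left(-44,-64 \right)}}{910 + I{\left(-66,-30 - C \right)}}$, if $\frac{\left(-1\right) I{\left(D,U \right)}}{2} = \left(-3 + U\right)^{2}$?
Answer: $\frac{1559}{1066} \approx 1.4625$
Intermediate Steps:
$I{\left(D,U \right)} = - 2 \left(-3 + U\right)^{2}$
$\frac{-3095 + d{\left(-44,-64 \right)}}{910 + I{\left(-66,-30 - C \right)}} = \frac{-3095 + \left(21 - 44\right)}{910 - 2 \left(-3 - 36\right)^{2}} = \frac{-3095 - 23}{910 - 2 \left(-3 - 36\right)^{2}} = - \frac{3118}{910 - 2 \left(-3 - 36\right)^{2}} = - \frac{3118}{910 - 2 \left(-39\right)^{2}} = - \frac{3118}{910 - 3042} = - \frac{3118}{-2132} = \left(-3118\right) \left(- \frac{1}{2132}\right) = \frac{1559}{1066}$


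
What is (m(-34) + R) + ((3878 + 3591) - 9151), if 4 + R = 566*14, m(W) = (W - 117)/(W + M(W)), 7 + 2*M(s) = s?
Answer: 680244/109 ≈ 6240.8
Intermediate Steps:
M(s) = -7/2 + s/2
m(W) = (-117 + W)/(-7/2 + 3*W/2) (m(W) = (W - 117)/(W + (-7/2 + W/2)) = (-117 + W)/(-7/2 + 3*W/2))
R = 7920 (R = -4 + 566*14 = -4 + 7924 = 7920)
(m(-34) + R) + ((3878 + 3591) - 9151) = (2*(-117 - 34)/(-7 + 3*(-34)) + 7920) + ((3878 + 3591) - 9151) = (2*(-151)/(-7 - 102) + 7920) + (7469 - 9151) = (2*(-151)/(-109) + 7920) - 1682 = (2*(-1/109)*(-151) + 7920) - 1682 = (302/109 + 7920) - 1682 = 863582/109 - 1682 = 680244/109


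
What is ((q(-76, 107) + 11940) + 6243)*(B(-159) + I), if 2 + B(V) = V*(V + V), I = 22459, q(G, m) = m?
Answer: 1335517510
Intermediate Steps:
B(V) = -2 + 2*V² (B(V) = -2 + V*(V + V) = -2 + V*(2*V) = -2 + 2*V²)
((q(-76, 107) + 11940) + 6243)*(B(-159) + I) = ((107 + 11940) + 6243)*((-2 + 2*(-159)²) + 22459) = (12047 + 6243)*((-2 + 2*25281) + 22459) = 18290*((-2 + 50562) + 22459) = 18290*(50560 + 22459) = 18290*73019 = 1335517510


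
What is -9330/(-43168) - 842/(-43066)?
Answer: 109538309/464768272 ≈ 0.23568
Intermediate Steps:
-9330/(-43168) - 842/(-43066) = -9330*(-1/43168) - 842*(-1/43066) = 4665/21584 + 421/21533 = 109538309/464768272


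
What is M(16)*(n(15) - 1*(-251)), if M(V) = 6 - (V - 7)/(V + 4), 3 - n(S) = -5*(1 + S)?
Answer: 18537/10 ≈ 1853.7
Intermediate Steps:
n(S) = 8 + 5*S (n(S) = 3 - (-5)*(1 + S) = 3 - (-5 - 5*S) = 3 + (5 + 5*S) = 8 + 5*S)
M(V) = 6 - (-7 + V)/(4 + V)
M(16)*(n(15) - 1*(-251)) = ((31 + 5*16)/(4 + 16))*((8 + 5*15) - 1*(-251)) = ((31 + 80)/20)*((8 + 75) + 251) = ((1/20)*111)*(83 + 251) = (111/20)*334 = 18537/10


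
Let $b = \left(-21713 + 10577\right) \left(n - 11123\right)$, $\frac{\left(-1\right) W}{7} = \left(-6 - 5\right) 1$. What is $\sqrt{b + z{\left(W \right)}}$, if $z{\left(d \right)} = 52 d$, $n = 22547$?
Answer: $2 i \sqrt{31803415} \approx 11279.0 i$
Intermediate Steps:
$W = 77$ ($W = - 7 \left(-6 - 5\right) 1 = - 7 \left(\left(-11\right) 1\right) = \left(-7\right) \left(-11\right) = 77$)
$b = -127217664$ ($b = \left(-21713 + 10577\right) \left(22547 - 11123\right) = \left(-11136\right) 11424 = -127217664$)
$\sqrt{b + z{\left(W \right)}} = \sqrt{-127217664 + 52 \cdot 77} = \sqrt{-127217664 + 4004} = \sqrt{-127213660} = 2 i \sqrt{31803415}$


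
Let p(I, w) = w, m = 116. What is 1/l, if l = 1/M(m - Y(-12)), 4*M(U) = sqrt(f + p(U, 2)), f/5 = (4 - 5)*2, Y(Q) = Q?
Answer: I*sqrt(2)/2 ≈ 0.70711*I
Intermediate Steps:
f = -10 (f = 5*((4 - 5)*2) = 5*(-1*2) = 5*(-2) = -10)
M(U) = I*sqrt(2)/2 (M(U) = sqrt(-10 + 2)/4 = sqrt(-8)/4 = (2*I*sqrt(2))/4 = I*sqrt(2)/2)
l = -I*sqrt(2) (l = 1/(I*sqrt(2)/2) = -I*sqrt(2) ≈ -1.4142*I)
1/l = 1/(-I*sqrt(2)) = I*sqrt(2)/2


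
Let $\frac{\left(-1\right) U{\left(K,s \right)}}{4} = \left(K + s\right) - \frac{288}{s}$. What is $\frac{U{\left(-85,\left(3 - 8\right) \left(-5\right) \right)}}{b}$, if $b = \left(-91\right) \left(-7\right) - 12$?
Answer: $\frac{7152}{15625} \approx 0.45773$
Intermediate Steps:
$b = 625$ ($b = 637 - 12 = 625$)
$U{\left(K,s \right)} = - 4 K - 4 s + \frac{1152}{s}$ ($U{\left(K,s \right)} = - 4 \left(\left(K + s\right) - \frac{288}{s}\right) = - 4 \left(K + s - \frac{288}{s}\right) = - 4 K - 4 s + \frac{1152}{s}$)
$\frac{U{\left(-85,\left(3 - 8\right) \left(-5\right) \right)}}{b} = \frac{4 \frac{1}{\left(3 - 8\right) \left(-5\right)} \left(288 - \left(3 - 8\right) \left(-5\right) \left(-85 + \left(3 - 8\right) \left(-5\right)\right)\right)}{625} = \frac{4 \left(288 - \left(-5\right) \left(-5\right) \left(-85 - -25\right)\right)}{\left(-5\right) \left(-5\right)} \frac{1}{625} = \frac{4 \left(288 - 25 \left(-85 + 25\right)\right)}{25} \cdot \frac{1}{625} = 4 \cdot \frac{1}{25} \left(288 - 25 \left(-60\right)\right) \frac{1}{625} = 4 \cdot \frac{1}{25} \left(288 + 1500\right) \frac{1}{625} = 4 \cdot \frac{1}{25} \cdot 1788 \cdot \frac{1}{625} = \frac{7152}{25} \cdot \frac{1}{625} = \frac{7152}{15625}$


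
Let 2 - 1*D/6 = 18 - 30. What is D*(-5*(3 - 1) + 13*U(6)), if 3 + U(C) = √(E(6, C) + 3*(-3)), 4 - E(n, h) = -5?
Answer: -4116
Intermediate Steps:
E(n, h) = 9 (E(n, h) = 4 - 1*(-5) = 4 + 5 = 9)
D = 84 (D = 12 - 6*(18 - 30) = 12 - 6*(-12) = 12 + 72 = 84)
U(C) = -3 (U(C) = -3 + √(9 + 3*(-3)) = -3 + √(9 - 9) = -3 + √0 = -3 + 0 = -3)
D*(-5*(3 - 1) + 13*U(6)) = 84*(-5*(3 - 1) + 13*(-3)) = 84*(-5*2 - 39) = 84*(-10 - 39) = 84*(-49) = -4116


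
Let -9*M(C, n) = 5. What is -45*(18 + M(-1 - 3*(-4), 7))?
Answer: -785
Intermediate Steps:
M(C, n) = -5/9 (M(C, n) = -1/9*5 = -5/9)
-45*(18 + M(-1 - 3*(-4), 7)) = -45*(18 - 5/9) = -45*157/9 = -785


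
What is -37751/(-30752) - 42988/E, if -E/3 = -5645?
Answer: -682653791/520785120 ≈ -1.3108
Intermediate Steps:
E = 16935 (E = -3*(-5645) = 16935)
-37751/(-30752) - 42988/E = -37751/(-30752) - 42988/16935 = -37751*(-1/30752) - 42988*1/16935 = 37751/30752 - 42988/16935 = -682653791/520785120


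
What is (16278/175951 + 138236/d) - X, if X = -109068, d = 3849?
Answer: 73889095914590/677235399 ≈ 1.0910e+5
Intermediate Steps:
(16278/175951 + 138236/d) - X = (16278/175951 + 138236/3849) - 1*(-109068) = (16278*(1/175951) + 138236*(1/3849)) + 109068 = (16278/175951 + 138236/3849) + 109068 = 24385416458/677235399 + 109068 = 73889095914590/677235399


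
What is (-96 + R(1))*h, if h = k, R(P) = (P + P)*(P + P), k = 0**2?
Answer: 0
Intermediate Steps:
k = 0
R(P) = 4*P**2 (R(P) = (2*P)*(2*P) = 4*P**2)
h = 0
(-96 + R(1))*h = (-96 + 4*1**2)*0 = (-96 + 4*1)*0 = (-96 + 4)*0 = -92*0 = 0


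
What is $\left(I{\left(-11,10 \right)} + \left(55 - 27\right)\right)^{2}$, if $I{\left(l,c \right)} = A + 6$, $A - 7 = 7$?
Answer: $2304$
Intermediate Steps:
$A = 14$ ($A = 7 + 7 = 14$)
$I{\left(l,c \right)} = 20$ ($I{\left(l,c \right)} = 14 + 6 = 20$)
$\left(I{\left(-11,10 \right)} + \left(55 - 27\right)\right)^{2} = \left(20 + \left(55 - 27\right)\right)^{2} = \left(20 + 28\right)^{2} = 48^{2} = 2304$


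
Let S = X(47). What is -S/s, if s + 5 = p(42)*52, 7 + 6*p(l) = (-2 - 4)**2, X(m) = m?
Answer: -141/739 ≈ -0.19080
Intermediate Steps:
S = 47
p(l) = 29/6 (p(l) = -7/6 + (-2 - 4)**2/6 = -7/6 + (1/6)*(-6)**2 = -7/6 + (1/6)*36 = -7/6 + 6 = 29/6)
s = 739/3 (s = -5 + (29/6)*52 = -5 + 754/3 = 739/3 ≈ 246.33)
-S/s = -47/739/3 = -47*3/739 = -1*141/739 = -141/739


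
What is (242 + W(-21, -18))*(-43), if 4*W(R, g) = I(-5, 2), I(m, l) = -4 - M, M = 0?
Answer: -10363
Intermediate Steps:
I(m, l) = -4 (I(m, l) = -4 - 1*0 = -4 + 0 = -4)
W(R, g) = -1 (W(R, g) = (1/4)*(-4) = -1)
(242 + W(-21, -18))*(-43) = (242 - 1)*(-43) = 241*(-43) = -10363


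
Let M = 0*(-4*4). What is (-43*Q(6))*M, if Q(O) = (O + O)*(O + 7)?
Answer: 0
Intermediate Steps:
Q(O) = 2*O*(7 + O) (Q(O) = (2*O)*(7 + O) = 2*O*(7 + O))
M = 0 (M = 0*(-16) = 0)
(-43*Q(6))*M = -86*6*(7 + 6)*0 = -86*6*13*0 = -43*156*0 = -6708*0 = 0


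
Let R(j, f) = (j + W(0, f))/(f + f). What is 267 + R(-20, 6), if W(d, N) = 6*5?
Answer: 1607/6 ≈ 267.83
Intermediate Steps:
W(d, N) = 30
R(j, f) = (30 + j)/(2*f) (R(j, f) = (j + 30)/(f + f) = (30 + j)/((2*f)) = (30 + j)*(1/(2*f)) = (30 + j)/(2*f))
267 + R(-20, 6) = 267 + (½)*(30 - 20)/6 = 267 + (½)*(⅙)*10 = 267 + ⅚ = 1607/6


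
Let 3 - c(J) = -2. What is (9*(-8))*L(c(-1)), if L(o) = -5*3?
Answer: 1080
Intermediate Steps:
c(J) = 5 (c(J) = 3 - 1*(-2) = 3 + 2 = 5)
L(o) = -15
(9*(-8))*L(c(-1)) = (9*(-8))*(-15) = -72*(-15) = 1080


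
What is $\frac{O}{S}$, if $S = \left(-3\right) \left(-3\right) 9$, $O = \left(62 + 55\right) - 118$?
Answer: $- \frac{1}{81} \approx -0.012346$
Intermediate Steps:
$O = -1$ ($O = 117 - 118 = -1$)
$S = 81$ ($S = 9 \cdot 9 = 81$)
$\frac{O}{S} = - \frac{1}{81}$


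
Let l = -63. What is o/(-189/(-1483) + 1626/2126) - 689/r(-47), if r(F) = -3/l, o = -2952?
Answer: -4167585207/234431 ≈ -17777.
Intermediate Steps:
r(F) = 1/21 (r(F) = -3/(-63) = -3*(-1/63) = 1/21)
o/(-189/(-1483) + 1626/2126) - 689/r(-47) = -2952/(-189/(-1483) + 1626/2126) - 689/1/21 = -2952/(-189*(-1/1483) + 1626*(1/2126)) - 689*21 = -2952/(189/1483 + 813/1063) - 14469 = -2952/1406586/1576429 - 14469 = -2952*1576429/1406586 - 14469 = -775603068/234431 - 14469 = -4167585207/234431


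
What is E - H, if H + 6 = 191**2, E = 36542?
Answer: 67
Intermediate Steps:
H = 36475 (H = -6 + 191**2 = -6 + 36481 = 36475)
E - H = 36542 - 1*36475 = 36542 - 36475 = 67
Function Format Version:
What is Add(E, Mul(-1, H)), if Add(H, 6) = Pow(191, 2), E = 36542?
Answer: 67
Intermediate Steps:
H = 36475 (H = Add(-6, Pow(191, 2)) = Add(-6, 36481) = 36475)
Add(E, Mul(-1, H)) = Add(36542, Mul(-1, 36475)) = Add(36542, -36475) = 67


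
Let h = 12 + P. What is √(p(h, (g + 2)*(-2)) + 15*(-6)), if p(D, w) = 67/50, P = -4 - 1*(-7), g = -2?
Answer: I*√8866/10 ≈ 9.4159*I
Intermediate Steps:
P = 3 (P = -4 + 7 = 3)
h = 15 (h = 12 + 3 = 15)
p(D, w) = 67/50 (p(D, w) = 67*(1/50) = 67/50)
√(p(h, (g + 2)*(-2)) + 15*(-6)) = √(67/50 + 15*(-6)) = √(67/50 - 90) = √(-4433/50) = I*√8866/10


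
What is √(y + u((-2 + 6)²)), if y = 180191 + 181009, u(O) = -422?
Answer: 23*√682 ≈ 600.65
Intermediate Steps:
y = 361200
√(y + u((-2 + 6)²)) = √(361200 - 422) = √360778 = 23*√682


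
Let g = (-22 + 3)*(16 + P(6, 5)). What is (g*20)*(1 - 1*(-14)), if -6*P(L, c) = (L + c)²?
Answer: 23750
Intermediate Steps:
P(L, c) = -(L + c)²/6
g = 475/6 (g = (-22 + 3)*(16 - (6 + 5)²/6) = -19*(16 - ⅙*11²) = -19*(16 - ⅙*121) = -19*(16 - 121/6) = -19*(-25/6) = 475/6 ≈ 79.167)
(g*20)*(1 - 1*(-14)) = ((475/6)*20)*(1 - 1*(-14)) = 4750*(1 + 14)/3 = (4750/3)*15 = 23750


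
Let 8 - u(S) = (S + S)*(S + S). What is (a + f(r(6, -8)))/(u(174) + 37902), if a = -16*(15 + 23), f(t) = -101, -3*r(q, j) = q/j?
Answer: 709/83194 ≈ 0.0085222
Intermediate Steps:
r(q, j) = -q/(3*j)
a = -608 (a = -16*38 = -608)
u(S) = 8 - 4*S² (u(S) = 8 - (S + S)*(S + S) = 8 - 2*S*2*S = 8 - 4*S²)
(a + f(r(6, -8)))/(u(174) + 37902) = (-608 - 101)/((8 - 4*174²) + 37902) = -709/((8 - 4*30276) + 37902) = -709/((8 - 121104) + 37902) = -709/(-121096 + 37902) = -709/(-83194) = -709*(-1/83194) = 709/83194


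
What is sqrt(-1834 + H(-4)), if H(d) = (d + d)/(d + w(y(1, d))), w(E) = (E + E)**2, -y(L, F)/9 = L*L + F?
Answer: I*sqrt(60749507)/182 ≈ 42.825*I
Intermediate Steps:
y(L, F) = -9*F - 9*L**2 (y(L, F) = -9*(L*L + F) = -9*(L**2 + F) = -9*(F + L**2) = -9*F - 9*L**2)
w(E) = 4*E**2 (w(E) = (2*E)**2 = 4*E**2)
H(d) = 2*d/(d + 4*(-9 - 9*d)**2) (H(d) = (d + d)/(d + 4*(-9*d - 9*1**2)**2) = (2*d)/(d + 4*(-9*d - 9*1)**2) = (2*d)/(d + 4*(-9*d - 9)**2) = (2*d)/(d + 4*(-9 - 9*d)**2) = 2*d/(d + 4*(-9 - 9*d)**2))
sqrt(-1834 + H(-4)) = sqrt(-1834 + 2*(-4)/(-4 + 324*(1 - 4)**2)) = sqrt(-1834 + 2*(-4)/(-4 + 324*(-3)**2)) = sqrt(-1834 + 2*(-4)/(-4 + 324*9)) = sqrt(-1834 + 2*(-4)/(-4 + 2916)) = sqrt(-1834 + 2*(-4)/2912) = sqrt(-1834 + 2*(-4)*(1/2912)) = sqrt(-1834 - 1/364) = sqrt(-667577/364) = I*sqrt(60749507)/182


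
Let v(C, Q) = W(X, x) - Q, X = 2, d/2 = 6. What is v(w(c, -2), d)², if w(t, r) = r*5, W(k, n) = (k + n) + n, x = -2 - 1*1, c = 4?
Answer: 256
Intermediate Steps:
d = 12 (d = 2*6 = 12)
x = -3 (x = -2 - 1 = -3)
W(k, n) = k + 2*n
w(t, r) = 5*r
v(C, Q) = -4 - Q (v(C, Q) = (2 + 2*(-3)) - Q = (2 - 6) - Q = -4 - Q)
v(w(c, -2), d)² = (-4 - 1*12)² = (-4 - 12)² = (-16)² = 256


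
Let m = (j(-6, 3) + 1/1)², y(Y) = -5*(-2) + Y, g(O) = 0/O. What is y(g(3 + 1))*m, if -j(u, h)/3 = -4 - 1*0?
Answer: 1690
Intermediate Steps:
j(u, h) = 12 (j(u, h) = -3*(-4 - 1*0) = -3*(-4 + 0) = -3*(-4) = 12)
g(O) = 0
y(Y) = 10 + Y
m = 169 (m = (12 + 1/1)² = (12 + 1)² = 13² = 169)
y(g(3 + 1))*m = (10 + 0)*169 = 10*169 = 1690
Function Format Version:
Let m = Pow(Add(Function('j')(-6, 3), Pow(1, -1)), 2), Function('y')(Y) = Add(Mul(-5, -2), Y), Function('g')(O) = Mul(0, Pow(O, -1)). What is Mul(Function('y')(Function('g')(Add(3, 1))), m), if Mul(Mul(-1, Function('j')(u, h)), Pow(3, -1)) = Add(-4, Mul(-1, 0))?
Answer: 1690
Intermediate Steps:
Function('j')(u, h) = 12 (Function('j')(u, h) = Mul(-3, Add(-4, Mul(-1, 0))) = Mul(-3, Add(-4, 0)) = Mul(-3, -4) = 12)
Function('g')(O) = 0
Function('y')(Y) = Add(10, Y)
m = 169 (m = Pow(Add(12, Pow(1, -1)), 2) = Pow(Add(12, 1), 2) = Pow(13, 2) = 169)
Mul(Function('y')(Function('g')(Add(3, 1))), m) = Mul(Add(10, 0), 169) = Mul(10, 169) = 1690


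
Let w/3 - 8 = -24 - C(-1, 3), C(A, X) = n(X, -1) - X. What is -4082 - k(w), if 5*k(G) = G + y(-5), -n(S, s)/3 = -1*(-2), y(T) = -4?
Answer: -4077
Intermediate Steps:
n(S, s) = -6 (n(S, s) = -(-3)*(-2) = -3*2 = -6)
C(A, X) = -6 - X
w = -21 (w = 24 + 3*(-24 - (-6 - 1*3)) = 24 + 3*(-24 - (-6 - 3)) = 24 + 3*(-24 - 1*(-9)) = 24 + 3*(-24 + 9) = 24 + 3*(-15) = 24 - 45 = -21)
k(G) = -4/5 + G/5 (k(G) = (G - 4)/5 = (-4 + G)/5 = -4/5 + G/5)
-4082 - k(w) = -4082 - (-4/5 + (1/5)*(-21)) = -4082 - (-4/5 - 21/5) = -4082 - 1*(-5) = -4082 + 5 = -4077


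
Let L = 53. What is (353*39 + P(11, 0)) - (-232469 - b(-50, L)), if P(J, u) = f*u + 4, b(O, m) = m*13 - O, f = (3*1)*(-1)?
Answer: 246979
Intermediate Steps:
f = -3 (f = 3*(-1) = -3)
b(O, m) = -O + 13*m (b(O, m) = 13*m - O = -O + 13*m)
P(J, u) = 4 - 3*u (P(J, u) = -3*u + 4 = 4 - 3*u)
(353*39 + P(11, 0)) - (-232469 - b(-50, L)) = (353*39 + (4 - 3*0)) - (-232469 - (-1*(-50) + 13*53)) = (13767 + (4 + 0)) - (-232469 - (50 + 689)) = (13767 + 4) - (-232469 - 1*739) = 13771 - (-232469 - 739) = 13771 - 1*(-233208) = 13771 + 233208 = 246979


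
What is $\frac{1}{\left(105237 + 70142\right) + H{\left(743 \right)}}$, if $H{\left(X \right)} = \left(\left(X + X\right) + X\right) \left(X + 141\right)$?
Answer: $\frac{1}{2145815} \approx 4.6602 \cdot 10^{-7}$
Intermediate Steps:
$H{\left(X \right)} = 3 X \left(141 + X\right)$ ($H{\left(X \right)} = \left(2 X + X\right) \left(141 + X\right) = 3 X \left(141 + X\right)$)
$\frac{1}{\left(105237 + 70142\right) + H{\left(743 \right)}} = \frac{1}{\left(105237 + 70142\right) + 3 \cdot 743 \left(141 + 743\right)} = \frac{1}{175379 + 3 \cdot 743 \cdot 884} = \frac{1}{175379 + 1970436} = \frac{1}{2145815}$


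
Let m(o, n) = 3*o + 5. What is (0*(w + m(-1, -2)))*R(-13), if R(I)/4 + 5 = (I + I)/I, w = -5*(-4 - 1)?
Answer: 0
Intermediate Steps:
m(o, n) = 5 + 3*o
w = 25 (w = -5*(-5) = 25)
R(I) = -12 (R(I) = -20 + 4*((I + I)/I) = -20 + 4*((2*I)/I) = -20 + 4*2 = -20 + 8 = -12)
(0*(w + m(-1, -2)))*R(-13) = (0*(25 + (5 + 3*(-1))))*(-12) = (0*(25 + (5 - 3)))*(-12) = (0*(25 + 2))*(-12) = (0*27)*(-12) = 0*(-12) = 0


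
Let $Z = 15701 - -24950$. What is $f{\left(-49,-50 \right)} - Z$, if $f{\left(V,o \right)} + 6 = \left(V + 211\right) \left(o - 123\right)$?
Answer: $-68683$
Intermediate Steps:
$Z = 40651$ ($Z = 15701 + 24950 = 40651$)
$f{\left(V,o \right)} = -6 + \left(-123 + o\right) \left(211 + V\right)$ ($f{\left(V,o \right)} = -6 + \left(V + 211\right) \left(o - 123\right) = -6 + \left(211 + V\right) \left(-123 + o\right) = -6 + \left(-123 + o\right) \left(211 + V\right)$)
$f{\left(-49,-50 \right)} - Z = \left(-25959 - -6027 + 211 \left(-50\right) - -2450\right) - 40651 = \left(-25959 + 6027 - 10550 + 2450\right) - 40651 = -28032 - 40651 = -68683$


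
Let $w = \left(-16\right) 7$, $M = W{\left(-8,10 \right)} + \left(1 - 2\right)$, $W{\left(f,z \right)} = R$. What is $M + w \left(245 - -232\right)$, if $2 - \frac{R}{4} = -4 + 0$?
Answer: $-53401$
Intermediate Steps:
$R = 24$ ($R = 8 - 4 \left(-4 + 0\right) = 8 - -16 = 8 + 16 = 24$)
$W{\left(f,z \right)} = 24$
$M = 23$ ($M = 24 + \left(1 - 2\right) = 24 - 1 = 23$)
$w = -112$
$M + w \left(245 - -232\right) = 23 - 112 \left(245 - -232\right) = 23 - 112 \left(245 + 232\right) = 23 - 53424 = -53401$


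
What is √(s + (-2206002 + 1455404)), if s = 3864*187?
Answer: I*√28030 ≈ 167.42*I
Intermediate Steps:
s = 722568
√(s + (-2206002 + 1455404)) = √(722568 + (-2206002 + 1455404)) = √(722568 - 750598) = √(-28030) = I*√28030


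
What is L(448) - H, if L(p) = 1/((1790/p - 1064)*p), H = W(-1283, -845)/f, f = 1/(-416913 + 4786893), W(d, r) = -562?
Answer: 1166276361406319/474882 ≈ 2.4559e+9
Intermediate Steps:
f = 1/4369980 ≈ 2.2883e-7
H = -2455928760 (H = -562/1/4369980 = -562*4369980 = -2455928760)
L(p) = 1/(p*(-1064 + 1790/p)) (L(p) = 1/((-1064 + 1790/p)*p) = 1/(p*(-1064 + 1790/p)))
L(448) - H = -1/(-1790 + 1064*448) - 1*(-2455928760) = -1/(-1790 + 476672) + 2455928760 = -1/474882 + 2455928760 = 1166276361406319/474882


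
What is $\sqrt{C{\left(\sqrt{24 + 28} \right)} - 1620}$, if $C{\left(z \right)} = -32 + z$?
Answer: $\sqrt{-1652 + 2 \sqrt{13}} \approx 40.556 i$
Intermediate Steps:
$\sqrt{C{\left(\sqrt{24 + 28} \right)} - 1620} = \sqrt{\left(-32 + \sqrt{24 + 28}\right) - 1620} = \sqrt{\left(-32 + \sqrt{52}\right) - 1620} = \sqrt{\left(-32 + 2 \sqrt{13}\right) - 1620} = \sqrt{-1652 + 2 \sqrt{13}}$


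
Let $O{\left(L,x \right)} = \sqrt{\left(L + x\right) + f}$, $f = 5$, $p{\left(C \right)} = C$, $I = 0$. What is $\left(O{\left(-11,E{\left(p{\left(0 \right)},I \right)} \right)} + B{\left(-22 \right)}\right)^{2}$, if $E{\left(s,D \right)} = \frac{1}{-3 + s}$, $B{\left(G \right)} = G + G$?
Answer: $\frac{\left(132 - i \sqrt{57}\right)^{2}}{9} \approx 1929.7 - 221.46 i$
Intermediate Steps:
$B{\left(G \right)} = 2 G$
$O{\left(L,x \right)} = \sqrt{5 + L + x}$ ($O{\left(L,x \right)} = \sqrt{\left(L + x\right) + 5} = \sqrt{5 + L + x}$)
$\left(O{\left(-11,E{\left(p{\left(0 \right)},I \right)} \right)} + B{\left(-22 \right)}\right)^{2} = \left(\sqrt{5 - 11 + \frac{1}{-3 + 0}} + 2 \left(-22\right)\right)^{2} = \left(\sqrt{5 - 11 + \frac{1}{-3}} - 44\right)^{2} = \left(\sqrt{5 - 11 - \frac{1}{3}} - 44\right)^{2} = \left(\sqrt{- \frac{19}{3}} - 44\right)^{2} = \left(\frac{i \sqrt{57}}{3} - 44\right)^{2} = \left(-44 + \frac{i \sqrt{57}}{3}\right)^{2}$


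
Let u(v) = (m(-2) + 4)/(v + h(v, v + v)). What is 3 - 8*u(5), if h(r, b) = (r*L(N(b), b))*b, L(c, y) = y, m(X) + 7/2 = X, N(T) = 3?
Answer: 1527/505 ≈ 3.0238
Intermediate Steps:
m(X) = -7/2 + X
h(r, b) = r*b² (h(r, b) = (r*b)*b = (b*r)*b = r*b²)
u(v) = -3/(2*(v + 4*v³)) (u(v) = ((-7/2 - 2) + 4)/(v + v*(v + v)²) = (-11/2 + 4)/(v + v*(2*v)²) = -3/(2*(v + v*(4*v²))) = -3/(2*(v + 4*v³)))
3 - 8*u(5) = 3 - (-24)/(2*5 + 8*5³) = 3 - (-24)/(10 + 8*125) = 3 - (-24)/(10 + 1000) = 3 - (-24)/1010 = 3 - 8*(-3/1010) = 3 + 12/505 = 1527/505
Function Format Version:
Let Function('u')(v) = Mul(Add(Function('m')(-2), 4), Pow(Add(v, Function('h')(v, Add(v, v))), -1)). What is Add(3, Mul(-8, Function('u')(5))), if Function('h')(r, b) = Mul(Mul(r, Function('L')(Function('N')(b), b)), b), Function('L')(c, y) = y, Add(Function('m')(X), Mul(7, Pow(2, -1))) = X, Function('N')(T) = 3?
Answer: Rational(1527, 505) ≈ 3.0238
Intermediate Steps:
Function('m')(X) = Add(Rational(-7, 2), X)
Function('h')(r, b) = Mul(r, Pow(b, 2)) (Function('h')(r, b) = Mul(Mul(r, b), b) = Mul(Mul(b, r), b) = Mul(r, Pow(b, 2)))
Function('u')(v) = Mul(Rational(-3, 2), Pow(Add(v, Mul(4, Pow(v, 3))), -1)) (Function('u')(v) = Mul(Add(Add(Rational(-7, 2), -2), 4), Pow(Add(v, Mul(v, Pow(Add(v, v), 2))), -1)) = Mul(Add(Rational(-11, 2), 4), Pow(Add(v, Mul(v, Pow(Mul(2, v), 2))), -1)) = Mul(Rational(-3, 2), Pow(Add(v, Mul(v, Mul(4, Pow(v, 2)))), -1)) = Mul(Rational(-3, 2), Pow(Add(v, Mul(4, Pow(v, 3))), -1)))
Add(3, Mul(-8, Function('u')(5))) = Add(3, Mul(-8, Mul(-3, Pow(Add(Mul(2, 5), Mul(8, Pow(5, 3))), -1)))) = Add(3, Mul(-8, Mul(-3, Pow(Add(10, Mul(8, 125)), -1)))) = Add(3, Mul(-8, Mul(-3, Pow(Add(10, 1000), -1)))) = Add(3, Mul(-8, Mul(-3, Pow(1010, -1)))) = Add(3, Mul(-8, Mul(-3, Rational(1, 1010)))) = Add(3, Mul(-8, Rational(-3, 1010))) = Add(3, Rational(12, 505)) = Rational(1527, 505)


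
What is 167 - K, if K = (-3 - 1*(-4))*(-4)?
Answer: 171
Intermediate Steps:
K = -4 (K = (-3 + 4)*(-4) = 1*(-4) = -4)
167 - K = 167 - 1*(-4) = 167 + 4 = 171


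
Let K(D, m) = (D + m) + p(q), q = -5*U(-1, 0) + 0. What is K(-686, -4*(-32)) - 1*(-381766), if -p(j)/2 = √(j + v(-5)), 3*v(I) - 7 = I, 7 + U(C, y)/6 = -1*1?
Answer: 381208 - 38*√6/3 ≈ 3.8118e+5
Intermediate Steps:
U(C, y) = -48 (U(C, y) = -42 + 6*(-1*1) = -42 + 6*(-1) = -42 - 6 = -48)
v(I) = 7/3 + I/3
q = 240 (q = -5*(-48) + 0 = 240 + 0 = 240)
p(j) = -2*√(⅔ + j) (p(j) = -2*√(j + (7/3 + (⅓)*(-5))) = -2*√(j + (7/3 - 5/3)) = -2*√(j + ⅔) = -2*√(⅔ + j))
K(D, m) = D + m - 38*√6/3 (K(D, m) = (D + m) - 2*√(6 + 9*240)/3 = (D + m) - 2*√(6 + 2160)/3 = (D + m) - 38*√6/3 = D + m - 38*√6/3)
K(-686, -4*(-32)) - 1*(-381766) = (-686 - 4*(-32) - 38*√6/3) - 1*(-381766) = (-686 + 128 - 38*√6/3) + 381766 = (-558 - 38*√6/3) + 381766 = 381208 - 38*√6/3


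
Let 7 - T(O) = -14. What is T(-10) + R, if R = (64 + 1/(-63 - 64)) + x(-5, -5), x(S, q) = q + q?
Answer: 9524/127 ≈ 74.992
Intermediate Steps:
x(S, q) = 2*q
T(O) = 21 (T(O) = 7 - 1*(-14) = 7 + 14 = 21)
R = 6857/127 (R = (64 + 1/(-63 - 64)) + 2*(-5) = (64 + 1/(-127)) - 10 = (64 - 1/127) - 10 = 8127/127 - 10 = 6857/127 ≈ 53.992)
T(-10) + R = 21 + 6857/127 = 9524/127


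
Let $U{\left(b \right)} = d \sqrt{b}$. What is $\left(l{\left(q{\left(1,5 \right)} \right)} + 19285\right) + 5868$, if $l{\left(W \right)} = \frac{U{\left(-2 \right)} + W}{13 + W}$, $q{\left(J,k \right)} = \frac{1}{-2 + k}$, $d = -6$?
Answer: $\frac{1006121}{40} - \frac{9 i \sqrt{2}}{20} \approx 25153.0 - 0.6364 i$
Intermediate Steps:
$U{\left(b \right)} = - 6 \sqrt{b}$
$l{\left(W \right)} = \frac{W - 6 i \sqrt{2}}{13 + W}$ ($l{\left(W \right)} = \frac{- 6 \sqrt{-2} + W}{13 + W} = \frac{- 6 i \sqrt{2} + W}{13 + W} = \frac{W - 6 i \sqrt{2}}{13 + W}$)
$\left(l{\left(q{\left(1,5 \right)} \right)} + 19285\right) + 5868 = \left(\frac{\frac{1}{-2 + 5} - 6 i \sqrt{2}}{13 + \frac{1}{-2 + 5}} + 19285\right) + 5868 = \left(\frac{\frac{1}{3} - 6 i \sqrt{2}}{13 + \frac{1}{3}} + 19285\right) + 5868 = \left(\frac{\frac{1}{3} - 6 i \sqrt{2}}{\frac{40}{3}} + 19285\right) + 5868 = \left(\frac{3 \left(\frac{1}{3} - 6 i \sqrt{2}\right)}{40} + 19285\right) + 5868 = \left(\left(\frac{1}{40} - \frac{9 i \sqrt{2}}{20}\right) + 19285\right) + 5868 = \left(\frac{771401}{40} - \frac{9 i \sqrt{2}}{20}\right) + 5868 = \frac{1006121}{40} - \frac{9 i \sqrt{2}}{20}$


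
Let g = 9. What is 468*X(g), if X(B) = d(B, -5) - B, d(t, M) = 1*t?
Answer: 0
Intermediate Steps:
d(t, M) = t
X(B) = 0 (X(B) = B - B = 0)
468*X(g) = 468*0 = 0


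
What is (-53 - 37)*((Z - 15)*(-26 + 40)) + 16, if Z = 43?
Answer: -35264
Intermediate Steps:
(-53 - 37)*((Z - 15)*(-26 + 40)) + 16 = (-53 - 37)*((43 - 15)*(-26 + 40)) + 16 = -2520*14 + 16 = -90*392 + 16 = -35280 + 16 = -35264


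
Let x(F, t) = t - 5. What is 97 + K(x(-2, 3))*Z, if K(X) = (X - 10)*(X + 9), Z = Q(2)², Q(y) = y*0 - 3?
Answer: -659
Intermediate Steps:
Q(y) = -3 (Q(y) = 0 - 3 = -3)
x(F, t) = -5 + t
Z = 9 (Z = (-3)² = 9)
K(X) = (-10 + X)*(9 + X)
97 + K(x(-2, 3))*Z = 97 + (-90 + (-5 + 3)² - (-5 + 3))*9 = 97 + (-90 + (-2)² - 1*(-2))*9 = 97 + (-90 + 4 + 2)*9 = 97 - 84*9 = 97 - 756 = -659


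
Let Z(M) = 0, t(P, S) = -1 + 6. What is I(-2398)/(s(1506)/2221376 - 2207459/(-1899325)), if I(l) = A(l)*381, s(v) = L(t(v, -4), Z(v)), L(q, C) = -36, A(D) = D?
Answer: -963685941014306400/1225882016971 ≈ -7.8612e+5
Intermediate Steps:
t(P, S) = 5
s(v) = -36
I(l) = 381*l (I(l) = l*381 = 381*l)
I(-2398)/(s(1506)/2221376 - 2207459/(-1899325)) = (381*(-2398))/(-36/2221376 - 2207459/(-1899325)) = -913638/(-36*1/2221376 - 2207459*(-1/1899325)) = -913638/(-9/555344 + 2207459/1899325) = -913638/1225882016971/1054778742800 = -913638*1054778742800/1225882016971 = -963685941014306400/1225882016971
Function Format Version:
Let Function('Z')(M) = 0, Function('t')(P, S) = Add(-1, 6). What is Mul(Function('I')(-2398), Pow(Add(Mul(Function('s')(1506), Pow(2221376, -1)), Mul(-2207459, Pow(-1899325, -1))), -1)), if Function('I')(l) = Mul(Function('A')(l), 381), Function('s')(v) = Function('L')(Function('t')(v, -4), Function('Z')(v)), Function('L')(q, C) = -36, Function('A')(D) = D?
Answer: Rational(-963685941014306400, 1225882016971) ≈ -7.8612e+5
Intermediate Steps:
Function('t')(P, S) = 5
Function('s')(v) = -36
Function('I')(l) = Mul(381, l) (Function('I')(l) = Mul(l, 381) = Mul(381, l))
Mul(Function('I')(-2398), Pow(Add(Mul(Function('s')(1506), Pow(2221376, -1)), Mul(-2207459, Pow(-1899325, -1))), -1)) = Mul(Mul(381, -2398), Pow(Add(Mul(-36, Pow(2221376, -1)), Mul(-2207459, Pow(-1899325, -1))), -1)) = Mul(-913638, Pow(Add(Mul(-36, Rational(1, 2221376)), Mul(-2207459, Rational(-1, 1899325))), -1)) = Mul(-913638, Pow(Add(Rational(-9, 555344), Rational(2207459, 1899325)), -1)) = Mul(-913638, Pow(Rational(1225882016971, 1054778742800), -1)) = Mul(-913638, Rational(1054778742800, 1225882016971)) = Rational(-963685941014306400, 1225882016971)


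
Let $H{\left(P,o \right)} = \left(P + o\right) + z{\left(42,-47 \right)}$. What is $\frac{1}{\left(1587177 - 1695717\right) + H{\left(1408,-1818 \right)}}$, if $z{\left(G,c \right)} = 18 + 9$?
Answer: $- \frac{1}{108923} \approx -9.1808 \cdot 10^{-6}$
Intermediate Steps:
$z{\left(G,c \right)} = 27$
$H{\left(P,o \right)} = 27 + P + o$ ($H{\left(P,o \right)} = \left(P + o\right) + 27 = 27 + P + o$)
$\frac{1}{\left(1587177 - 1695717\right) + H{\left(1408,-1818 \right)}} = \frac{1}{\left(1587177 - 1695717\right) + \left(27 + 1408 - 1818\right)} = \frac{1}{\left(1587177 - 1695717\right) - 383} = \frac{1}{-108540 - 383} = \frac{1}{-108923} = - \frac{1}{108923}$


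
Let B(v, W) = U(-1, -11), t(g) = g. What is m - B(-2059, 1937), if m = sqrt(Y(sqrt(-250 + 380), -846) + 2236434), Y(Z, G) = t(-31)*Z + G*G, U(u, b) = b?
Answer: 11 + sqrt(2952150 - 31*sqrt(130)) ≈ 1729.1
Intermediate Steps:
B(v, W) = -11
Y(Z, G) = G**2 - 31*Z (Y(Z, G) = -31*Z + G*G = -31*Z + G**2 = G**2 - 31*Z)
m = sqrt(2952150 - 31*sqrt(130)) (m = sqrt(((-846)**2 - 31*sqrt(-250 + 380)) + 2236434) = sqrt((715716 - 31*sqrt(130)) + 2236434) = sqrt(2952150 - 31*sqrt(130)) ≈ 1718.1)
m - B(-2059, 1937) = sqrt(2952150 - 31*sqrt(130)) - 1*(-11) = sqrt(2952150 - 31*sqrt(130)) + 11 = 11 + sqrt(2952150 - 31*sqrt(130))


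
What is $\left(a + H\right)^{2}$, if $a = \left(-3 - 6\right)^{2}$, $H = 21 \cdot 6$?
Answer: $42849$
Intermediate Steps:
$H = 126$
$a = 81$ ($a = \left(-9\right)^{2} = 81$)
$\left(a + H\right)^{2} = \left(81 + 126\right)^{2} = 207^{2} = 42849$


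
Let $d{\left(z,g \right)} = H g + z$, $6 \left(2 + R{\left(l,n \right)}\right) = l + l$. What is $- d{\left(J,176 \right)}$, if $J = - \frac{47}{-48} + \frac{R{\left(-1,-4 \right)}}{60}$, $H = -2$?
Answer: $\frac{252763}{720} \approx 351.06$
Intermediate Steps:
$R{\left(l,n \right)} = -2 + \frac{l}{3}$ ($R{\left(l,n \right)} = -2 + \frac{l + l}{6} = -2 + \frac{2 l}{6} = -2 + \frac{l}{3}$)
$J = \frac{677}{720}$ ($J = - \frac{47}{-48} + \frac{-2 + \frac{1}{3} \left(-1\right)}{60} = \left(-47\right) \left(- \frac{1}{48}\right) + \left(-2 - \frac{1}{3}\right) \frac{1}{60} = \frac{47}{48} - \frac{7}{180} = \frac{677}{720} \approx 0.94028$)
$d{\left(z,g \right)} = z - 2 g$ ($d{\left(z,g \right)} = - 2 g + z = z - 2 g$)
$- d{\left(J,176 \right)} = - (\frac{677}{720} - 352) = \left(-1\right) \left(- \frac{252763}{720}\right) = \frac{252763}{720}$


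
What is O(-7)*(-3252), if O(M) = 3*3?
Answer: -29268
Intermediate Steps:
O(M) = 9
O(-7)*(-3252) = 9*(-3252) = -29268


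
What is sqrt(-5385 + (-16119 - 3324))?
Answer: 2*I*sqrt(6207) ≈ 157.57*I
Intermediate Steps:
sqrt(-5385 + (-16119 - 3324)) = sqrt(-5385 - 19443) = sqrt(-24828) = 2*I*sqrt(6207)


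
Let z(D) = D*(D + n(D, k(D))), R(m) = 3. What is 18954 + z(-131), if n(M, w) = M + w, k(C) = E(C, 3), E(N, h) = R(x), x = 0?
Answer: 52883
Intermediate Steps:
E(N, h) = 3
k(C) = 3
z(D) = D*(3 + 2*D) (z(D) = D*(D + (D + 3)) = D*(D + (3 + D)) = D*(3 + 2*D))
18954 + z(-131) = 18954 - 131*(3 + 2*(-131)) = 18954 - 131*(3 - 262) = 18954 - 131*(-259) = 18954 + 33929 = 52883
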